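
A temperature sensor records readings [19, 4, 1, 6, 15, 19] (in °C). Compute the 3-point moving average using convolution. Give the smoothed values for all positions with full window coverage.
3-point moving average kernel = [1, 1, 1]. Apply in 'valid' mode (full window coverage): avg[0] = (19 + 4 + 1) / 3 = 8.0; avg[1] = (4 + 1 + 6) / 3 = 3.67; avg[2] = (1 + 6 + 15) / 3 = 7.33; avg[3] = (6 + 15 + 19) / 3 = 13.33. Smoothed values: [8.0, 3.67, 7.33, 13.33]

[8.0, 3.67, 7.33, 13.33]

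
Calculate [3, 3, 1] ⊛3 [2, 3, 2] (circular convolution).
Use y[k] = Σ_j f[j]·g[(k-j) mod 3]. y[0] = 3×2 + 3×2 + 1×3 = 15; y[1] = 3×3 + 3×2 + 1×2 = 17; y[2] = 3×2 + 3×3 + 1×2 = 17. Result: [15, 17, 17]

[15, 17, 17]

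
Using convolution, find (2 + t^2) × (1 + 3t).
Ascending coefficients: a = [2, 0, 1], b = [1, 3]. c[0] = 2×1 = 2; c[1] = 2×3 + 0×1 = 6; c[2] = 0×3 + 1×1 = 1; c[3] = 1×3 = 3. Result coefficients: [2, 6, 1, 3] → 2 + 6t + t^2 + 3t^3

2 + 6t + t^2 + 3t^3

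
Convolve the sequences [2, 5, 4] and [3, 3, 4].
y[0] = 2×3 = 6; y[1] = 2×3 + 5×3 = 21; y[2] = 2×4 + 5×3 + 4×3 = 35; y[3] = 5×4 + 4×3 = 32; y[4] = 4×4 = 16

[6, 21, 35, 32, 16]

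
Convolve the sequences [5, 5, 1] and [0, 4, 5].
y[0] = 5×0 = 0; y[1] = 5×4 + 5×0 = 20; y[2] = 5×5 + 5×4 + 1×0 = 45; y[3] = 5×5 + 1×4 = 29; y[4] = 1×5 = 5

[0, 20, 45, 29, 5]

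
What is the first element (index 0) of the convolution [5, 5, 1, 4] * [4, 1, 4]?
Use y[k] = Σ_i a[i]·b[k-i] at k=0. y[0] = 5×4 = 20

20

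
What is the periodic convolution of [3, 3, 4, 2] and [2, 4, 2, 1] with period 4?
Use y[k] = Σ_j f[j]·g[(k-j) mod 4]. y[0] = 3×2 + 3×1 + 4×2 + 2×4 = 25; y[1] = 3×4 + 3×2 + 4×1 + 2×2 = 26; y[2] = 3×2 + 3×4 + 4×2 + 2×1 = 28; y[3] = 3×1 + 3×2 + 4×4 + 2×2 = 29. Result: [25, 26, 28, 29]

[25, 26, 28, 29]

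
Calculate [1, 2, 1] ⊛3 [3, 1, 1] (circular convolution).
Use y[k] = Σ_j u[j]·v[(k-j) mod 3]. y[0] = 1×3 + 2×1 + 1×1 = 6; y[1] = 1×1 + 2×3 + 1×1 = 8; y[2] = 1×1 + 2×1 + 1×3 = 6. Result: [6, 8, 6]

[6, 8, 6]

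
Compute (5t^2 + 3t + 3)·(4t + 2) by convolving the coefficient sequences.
Ascending coefficients: a = [3, 3, 5], b = [2, 4]. c[0] = 3×2 = 6; c[1] = 3×4 + 3×2 = 18; c[2] = 3×4 + 5×2 = 22; c[3] = 5×4 = 20. Result coefficients: [6, 18, 22, 20] → 20t^3 + 22t^2 + 18t + 6

20t^3 + 22t^2 + 18t + 6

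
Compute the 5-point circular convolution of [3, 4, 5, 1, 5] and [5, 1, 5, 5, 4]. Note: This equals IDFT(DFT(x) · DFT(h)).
Either evaluate y[k] = Σ_j x[j]·h[(k-j) mod 5] directly, or use IDFT(DFT(x) · DFT(h)). y[0] = 3×5 + 4×4 + 5×5 + 1×5 + 5×1 = 66; y[1] = 3×1 + 4×5 + 5×4 + 1×5 + 5×5 = 73; y[2] = 3×5 + 4×1 + 5×5 + 1×4 + 5×5 = 73; y[3] = 3×5 + 4×5 + 5×1 + 1×5 + 5×4 = 65; y[4] = 3×4 + 4×5 + 5×5 + 1×1 + 5×5 = 83. Result: [66, 73, 73, 65, 83]

[66, 73, 73, 65, 83]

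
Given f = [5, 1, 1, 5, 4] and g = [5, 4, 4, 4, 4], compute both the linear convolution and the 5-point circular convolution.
Linear: y_lin[0] = 5×5 = 25; y_lin[1] = 5×4 + 1×5 = 25; y_lin[2] = 5×4 + 1×4 + 1×5 = 29; y_lin[3] = 5×4 + 1×4 + 1×4 + 5×5 = 53; y_lin[4] = 5×4 + 1×4 + 1×4 + 5×4 + 4×5 = 68; y_lin[5] = 1×4 + 1×4 + 5×4 + 4×4 = 44; y_lin[6] = 1×4 + 5×4 + 4×4 = 40; y_lin[7] = 5×4 + 4×4 = 36; y_lin[8] = 4×4 = 16 → [25, 25, 29, 53, 68, 44, 40, 36, 16]. Circular (length 5): y[0] = 5×5 + 1×4 + 1×4 + 5×4 + 4×4 = 69; y[1] = 5×4 + 1×5 + 1×4 + 5×4 + 4×4 = 65; y[2] = 5×4 + 1×4 + 1×5 + 5×4 + 4×4 = 65; y[3] = 5×4 + 1×4 + 1×4 + 5×5 + 4×4 = 69; y[4] = 5×4 + 1×4 + 1×4 + 5×4 + 4×5 = 68 → [69, 65, 65, 69, 68]

Linear: [25, 25, 29, 53, 68, 44, 40, 36, 16], Circular: [69, 65, 65, 69, 68]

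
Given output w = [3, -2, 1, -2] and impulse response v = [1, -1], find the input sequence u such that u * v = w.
Deconvolve w=[3, -2, 1, -2] by v=[1, -1]. Since v[0]=1, solve forward: u[0] = w[0] / 1 = 3; u[1] = (w[1] - 3×-1) / 1 = 1; u[2] = (w[2] - 1×-1) / 1 = 2. So u = [3, 1, 2]. Check by forward convolution: w[0] = 3×1 = 3; w[1] = 3×-1 + 1×1 = -2; w[2] = 1×-1 + 2×1 = 1; w[3] = 2×-1 = -2

[3, 1, 2]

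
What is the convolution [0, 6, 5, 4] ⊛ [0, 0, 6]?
y[0] = 0×0 = 0; y[1] = 0×0 + 6×0 = 0; y[2] = 0×6 + 6×0 + 5×0 = 0; y[3] = 6×6 + 5×0 + 4×0 = 36; y[4] = 5×6 + 4×0 = 30; y[5] = 4×6 = 24

[0, 0, 0, 36, 30, 24]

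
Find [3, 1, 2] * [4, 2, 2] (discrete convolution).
y[0] = 3×4 = 12; y[1] = 3×2 + 1×4 = 10; y[2] = 3×2 + 1×2 + 2×4 = 16; y[3] = 1×2 + 2×2 = 6; y[4] = 2×2 = 4

[12, 10, 16, 6, 4]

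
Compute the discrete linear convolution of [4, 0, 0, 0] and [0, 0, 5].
y[0] = 4×0 = 0; y[1] = 4×0 + 0×0 = 0; y[2] = 4×5 + 0×0 + 0×0 = 20; y[3] = 0×5 + 0×0 + 0×0 = 0; y[4] = 0×5 + 0×0 = 0; y[5] = 0×5 = 0

[0, 0, 20, 0, 0, 0]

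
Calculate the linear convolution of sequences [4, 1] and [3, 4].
y[0] = 4×3 = 12; y[1] = 4×4 + 1×3 = 19; y[2] = 1×4 = 4

[12, 19, 4]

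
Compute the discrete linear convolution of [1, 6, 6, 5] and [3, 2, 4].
y[0] = 1×3 = 3; y[1] = 1×2 + 6×3 = 20; y[2] = 1×4 + 6×2 + 6×3 = 34; y[3] = 6×4 + 6×2 + 5×3 = 51; y[4] = 6×4 + 5×2 = 34; y[5] = 5×4 = 20

[3, 20, 34, 51, 34, 20]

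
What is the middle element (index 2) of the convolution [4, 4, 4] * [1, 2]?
Use y[k] = Σ_i a[i]·b[k-i] at k=2. y[2] = 4×2 + 4×1 = 12

12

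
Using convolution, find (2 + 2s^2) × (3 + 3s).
Ascending coefficients: a = [2, 0, 2], b = [3, 3]. c[0] = 2×3 = 6; c[1] = 2×3 + 0×3 = 6; c[2] = 0×3 + 2×3 = 6; c[3] = 2×3 = 6. Result coefficients: [6, 6, 6, 6] → 6 + 6s + 6s^2 + 6s^3

6 + 6s + 6s^2 + 6s^3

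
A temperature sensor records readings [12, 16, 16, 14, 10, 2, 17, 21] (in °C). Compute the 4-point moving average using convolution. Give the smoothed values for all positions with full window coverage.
4-point moving average kernel = [1, 1, 1, 1]. Apply in 'valid' mode (full window coverage): avg[0] = (12 + 16 + 16 + 14) / 4 = 14.5; avg[1] = (16 + 16 + 14 + 10) / 4 = 14.0; avg[2] = (16 + 14 + 10 + 2) / 4 = 10.5; avg[3] = (14 + 10 + 2 + 17) / 4 = 10.75; avg[4] = (10 + 2 + 17 + 21) / 4 = 12.5. Smoothed values: [14.5, 14.0, 10.5, 10.75, 12.5]

[14.5, 14.0, 10.5, 10.75, 12.5]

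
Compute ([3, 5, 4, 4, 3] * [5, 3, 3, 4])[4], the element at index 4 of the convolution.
Use y[k] = Σ_i a[i]·b[k-i] at k=4. y[4] = 5×4 + 4×3 + 4×3 + 3×5 = 59

59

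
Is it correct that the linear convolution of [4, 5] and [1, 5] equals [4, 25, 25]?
Recompute linear convolution of [4, 5] and [1, 5]: y[0] = 4×1 = 4; y[1] = 4×5 + 5×1 = 25; y[2] = 5×5 = 25 → [4, 25, 25]. Given [4, 25, 25] matches, so answer: Yes

Yes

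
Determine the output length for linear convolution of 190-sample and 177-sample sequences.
Linear/full convolution length: m + n - 1 = 190 + 177 - 1 = 366

366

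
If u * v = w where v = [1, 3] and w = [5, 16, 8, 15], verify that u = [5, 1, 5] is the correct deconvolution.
Forward-compute [5, 1, 5] * [1, 3]: w[0] = 5×1 = 5; w[1] = 5×3 + 1×1 = 16; w[2] = 1×3 + 5×1 = 8; w[3] = 5×3 = 15 → [5, 16, 8, 15]. Matches given w = [5, 16, 8, 15], so verified.

Verified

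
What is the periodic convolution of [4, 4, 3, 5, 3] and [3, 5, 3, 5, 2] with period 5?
Use y[k] = Σ_j f[j]·g[(k-j) mod 5]. y[0] = 4×3 + 4×2 + 3×5 + 5×3 + 3×5 = 65; y[1] = 4×5 + 4×3 + 3×2 + 5×5 + 3×3 = 72; y[2] = 4×3 + 4×5 + 3×3 + 5×2 + 3×5 = 66; y[3] = 4×5 + 4×3 + 3×5 + 5×3 + 3×2 = 68; y[4] = 4×2 + 4×5 + 3×3 + 5×5 + 3×3 = 71. Result: [65, 72, 66, 68, 71]

[65, 72, 66, 68, 71]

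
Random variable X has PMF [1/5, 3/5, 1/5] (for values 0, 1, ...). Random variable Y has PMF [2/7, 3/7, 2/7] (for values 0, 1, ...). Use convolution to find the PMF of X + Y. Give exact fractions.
P(X+Y=k) = Σ_i P(X=i)·P(Y=k-i) — a convolution of [1/5, 3/5, 1/5] and [2/7, 3/7, 2/7]. P(X+Y=0) = (1/5)×(2/7) = 2/35; P(X+Y=1) = (1/5)×(3/7) + (3/5)×(2/7) = 3/35 + 6/35 = 9/35; P(X+Y=2) = (1/5)×(2/7) + (3/5)×(3/7) + (1/5)×(2/7) = 2/35 + 9/35 + 2/35 = 13/35; P(X+Y=3) = (3/5)×(2/7) + (1/5)×(3/7) = 6/35 + 3/35 = 9/35; P(X+Y=4) = (1/5)×(2/7) = 2/35. PMF: [2/35, 9/35, 13/35, 9/35, 2/35] (sums to 1 ✓)

[2/35, 9/35, 13/35, 9/35, 2/35]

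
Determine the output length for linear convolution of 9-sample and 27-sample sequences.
Linear/full convolution length: m + n - 1 = 9 + 27 - 1 = 35

35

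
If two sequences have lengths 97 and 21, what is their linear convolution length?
Linear/full convolution length: m + n - 1 = 97 + 21 - 1 = 117

117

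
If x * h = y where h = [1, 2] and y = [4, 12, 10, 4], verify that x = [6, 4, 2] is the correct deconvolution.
Forward-compute [6, 4, 2] * [1, 2]: y[0] = 6×1 = 6; y[1] = 6×2 + 4×1 = 16; y[2] = 4×2 + 2×1 = 10; y[3] = 2×2 = 4 → [6, 16, 10, 4]. Does not match given y = [4, 12, 10, 4].

Not verified. [6, 4, 2] * [1, 2] = [6, 16, 10, 4], which differs from [4, 12, 10, 4] at index 0.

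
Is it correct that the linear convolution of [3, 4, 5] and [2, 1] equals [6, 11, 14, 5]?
Recompute linear convolution of [3, 4, 5] and [2, 1]: y[0] = 3×2 = 6; y[1] = 3×1 + 4×2 = 11; y[2] = 4×1 + 5×2 = 14; y[3] = 5×1 = 5 → [6, 11, 14, 5]. Given [6, 11, 14, 5] matches, so answer: Yes

Yes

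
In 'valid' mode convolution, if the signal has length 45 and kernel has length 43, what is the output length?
'Valid' mode counts only positions where the kernel fully overlaps the signal: m - n + 1 = 45 - 43 + 1 = 3

3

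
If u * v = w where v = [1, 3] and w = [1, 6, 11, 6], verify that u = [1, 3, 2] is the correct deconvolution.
Forward-compute [1, 3, 2] * [1, 3]: w[0] = 1×1 = 1; w[1] = 1×3 + 3×1 = 6; w[2] = 3×3 + 2×1 = 11; w[3] = 2×3 = 6 → [1, 6, 11, 6]. Matches given w = [1, 6, 11, 6], so verified.

Verified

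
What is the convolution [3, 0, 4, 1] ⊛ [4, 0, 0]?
y[0] = 3×4 = 12; y[1] = 3×0 + 0×4 = 0; y[2] = 3×0 + 0×0 + 4×4 = 16; y[3] = 0×0 + 4×0 + 1×4 = 4; y[4] = 4×0 + 1×0 = 0; y[5] = 1×0 = 0

[12, 0, 16, 4, 0, 0]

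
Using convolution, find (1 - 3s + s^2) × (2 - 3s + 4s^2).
Ascending coefficients: a = [1, -3, 1], b = [2, -3, 4]. c[0] = 1×2 = 2; c[1] = 1×-3 + -3×2 = -9; c[2] = 1×4 + -3×-3 + 1×2 = 15; c[3] = -3×4 + 1×-3 = -15; c[4] = 1×4 = 4. Result coefficients: [2, -9, 15, -15, 4] → 2 - 9s + 15s^2 - 15s^3 + 4s^4

2 - 9s + 15s^2 - 15s^3 + 4s^4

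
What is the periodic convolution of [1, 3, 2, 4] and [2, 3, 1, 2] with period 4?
Use y[k] = Σ_j f[j]·g[(k-j) mod 4]. y[0] = 1×2 + 3×2 + 2×1 + 4×3 = 22; y[1] = 1×3 + 3×2 + 2×2 + 4×1 = 17; y[2] = 1×1 + 3×3 + 2×2 + 4×2 = 22; y[3] = 1×2 + 3×1 + 2×3 + 4×2 = 19. Result: [22, 17, 22, 19]

[22, 17, 22, 19]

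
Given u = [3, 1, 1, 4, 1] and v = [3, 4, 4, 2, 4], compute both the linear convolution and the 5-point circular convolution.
Linear: y_lin[0] = 3×3 = 9; y_lin[1] = 3×4 + 1×3 = 15; y_lin[2] = 3×4 + 1×4 + 1×3 = 19; y_lin[3] = 3×2 + 1×4 + 1×4 + 4×3 = 26; y_lin[4] = 3×4 + 1×2 + 1×4 + 4×4 + 1×3 = 37; y_lin[5] = 1×4 + 1×2 + 4×4 + 1×4 = 26; y_lin[6] = 1×4 + 4×2 + 1×4 = 16; y_lin[7] = 4×4 + 1×2 = 18; y_lin[8] = 1×4 = 4 → [9, 15, 19, 26, 37, 26, 16, 18, 4]. Circular (length 5): y[0] = 3×3 + 1×4 + 1×2 + 4×4 + 1×4 = 35; y[1] = 3×4 + 1×3 + 1×4 + 4×2 + 1×4 = 31; y[2] = 3×4 + 1×4 + 1×3 + 4×4 + 1×2 = 37; y[3] = 3×2 + 1×4 + 1×4 + 4×3 + 1×4 = 30; y[4] = 3×4 + 1×2 + 1×4 + 4×4 + 1×3 = 37 → [35, 31, 37, 30, 37]

Linear: [9, 15, 19, 26, 37, 26, 16, 18, 4], Circular: [35, 31, 37, 30, 37]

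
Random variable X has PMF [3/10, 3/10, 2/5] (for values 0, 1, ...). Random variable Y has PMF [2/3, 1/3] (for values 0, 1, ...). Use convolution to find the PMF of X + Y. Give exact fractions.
P(X+Y=k) = Σ_i P(X=i)·P(Y=k-i) — a convolution of [3/10, 3/10, 2/5] and [2/3, 1/3]. P(X+Y=0) = (3/10)×(2/3) = 1/5; P(X+Y=1) = (3/10)×(1/3) + (3/10)×(2/3) = 1/10 + 1/5 = 3/10; P(X+Y=2) = (3/10)×(1/3) + (2/5)×(2/3) = 1/10 + 4/15 = 11/30; P(X+Y=3) = (2/5)×(1/3) = 2/15. PMF: [1/5, 3/10, 11/30, 2/15] (sums to 1 ✓)

[1/5, 3/10, 11/30, 2/15]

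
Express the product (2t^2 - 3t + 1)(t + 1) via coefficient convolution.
Ascending coefficients: a = [1, -3, 2], b = [1, 1]. c[0] = 1×1 = 1; c[1] = 1×1 + -3×1 = -2; c[2] = -3×1 + 2×1 = -1; c[3] = 2×1 = 2. Result coefficients: [1, -2, -1, 2] → 2t^3 - t^2 - 2t + 1

2t^3 - t^2 - 2t + 1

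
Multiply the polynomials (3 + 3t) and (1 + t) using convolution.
Ascending coefficients: a = [3, 3], b = [1, 1]. c[0] = 3×1 = 3; c[1] = 3×1 + 3×1 = 6; c[2] = 3×1 = 3. Result coefficients: [3, 6, 3] → 3 + 6t + 3t^2

3 + 6t + 3t^2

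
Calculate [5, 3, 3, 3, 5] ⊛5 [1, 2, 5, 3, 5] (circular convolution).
Use y[k] = Σ_j x[j]·h[(k-j) mod 5]. y[0] = 5×1 + 3×5 + 3×3 + 3×5 + 5×2 = 54; y[1] = 5×2 + 3×1 + 3×5 + 3×3 + 5×5 = 62; y[2] = 5×5 + 3×2 + 3×1 + 3×5 + 5×3 = 64; y[3] = 5×3 + 3×5 + 3×2 + 3×1 + 5×5 = 64; y[4] = 5×5 + 3×3 + 3×5 + 3×2 + 5×1 = 60. Result: [54, 62, 64, 64, 60]

[54, 62, 64, 64, 60]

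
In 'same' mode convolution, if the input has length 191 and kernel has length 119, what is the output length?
'Same' mode returns an output with the same length as the input: 191

191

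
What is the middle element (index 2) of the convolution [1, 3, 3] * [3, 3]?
Use y[k] = Σ_i a[i]·b[k-i] at k=2. y[2] = 3×3 + 3×3 = 18

18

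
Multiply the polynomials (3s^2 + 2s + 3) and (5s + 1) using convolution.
Ascending coefficients: a = [3, 2, 3], b = [1, 5]. c[0] = 3×1 = 3; c[1] = 3×5 + 2×1 = 17; c[2] = 2×5 + 3×1 = 13; c[3] = 3×5 = 15. Result coefficients: [3, 17, 13, 15] → 15s^3 + 13s^2 + 17s + 3

15s^3 + 13s^2 + 17s + 3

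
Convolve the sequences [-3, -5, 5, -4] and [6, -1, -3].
y[0] = -3×6 = -18; y[1] = -3×-1 + -5×6 = -27; y[2] = -3×-3 + -5×-1 + 5×6 = 44; y[3] = -5×-3 + 5×-1 + -4×6 = -14; y[4] = 5×-3 + -4×-1 = -11; y[5] = -4×-3 = 12

[-18, -27, 44, -14, -11, 12]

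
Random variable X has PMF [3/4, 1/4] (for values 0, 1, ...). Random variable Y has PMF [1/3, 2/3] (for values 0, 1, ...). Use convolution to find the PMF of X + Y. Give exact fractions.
P(X+Y=k) = Σ_i P(X=i)·P(Y=k-i) — a convolution of [3/4, 1/4] and [1/3, 2/3]. P(X+Y=0) = (3/4)×(1/3) = 1/4; P(X+Y=1) = (3/4)×(2/3) + (1/4)×(1/3) = 1/2 + 1/12 = 7/12; P(X+Y=2) = (1/4)×(2/3) = 1/6. PMF: [1/4, 7/12, 1/6] (sums to 1 ✓)

[1/4, 7/12, 1/6]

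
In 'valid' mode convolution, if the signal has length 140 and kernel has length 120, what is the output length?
'Valid' mode counts only positions where the kernel fully overlaps the signal: m - n + 1 = 140 - 120 + 1 = 21

21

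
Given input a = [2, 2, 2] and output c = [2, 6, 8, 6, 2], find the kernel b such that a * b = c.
Output length 5 = len(a) + len(b) - 1 ⇒ len(b) = 3. Solve b forward using b[k] = (c[k] - Σ_{i≥1} a[i]·b[k-i]) / a[0]: b[0] = c[0] / a[0] = 2 / 2 = 1; b[1] = (c[1] - 2×1) / a[0] = (6 - 2×1) / 2 = 2; b[2] = (c[2] - 2×2 - 2×1) / a[0] = (8 - 2×2 - 2×1) / 2 = 1. So b = [1, 2, 1]. Forward-check [2, 2, 2] * [1, 2, 1]: c[0] = 2×1 = 2; c[1] = 2×2 + 2×1 = 6; c[2] = 2×1 + 2×2 + 2×1 = 8; c[3] = 2×1 + 2×2 = 6; c[4] = 2×1 = 2 → [2, 6, 8, 6, 2] ✓

[1, 2, 1]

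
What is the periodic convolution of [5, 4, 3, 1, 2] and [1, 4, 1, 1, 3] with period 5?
Use y[k] = Σ_j a[j]·b[(k-j) mod 5]. y[0] = 5×1 + 4×3 + 3×1 + 1×1 + 2×4 = 29; y[1] = 5×4 + 4×1 + 3×3 + 1×1 + 2×1 = 36; y[2] = 5×1 + 4×4 + 3×1 + 1×3 + 2×1 = 29; y[3] = 5×1 + 4×1 + 3×4 + 1×1 + 2×3 = 28; y[4] = 5×3 + 4×1 + 3×1 + 1×4 + 2×1 = 28. Result: [29, 36, 29, 28, 28]

[29, 36, 29, 28, 28]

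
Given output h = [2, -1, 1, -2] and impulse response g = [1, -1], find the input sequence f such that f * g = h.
Deconvolve h=[2, -1, 1, -2] by g=[1, -1]. Since g[0]=1, solve forward: f[0] = h[0] / 1 = 2; f[1] = (h[1] - 2×-1) / 1 = 1; f[2] = (h[2] - 1×-1) / 1 = 2. So f = [2, 1, 2]. Check by forward convolution: h[0] = 2×1 = 2; h[1] = 2×-1 + 1×1 = -1; h[2] = 1×-1 + 2×1 = 1; h[3] = 2×-1 = -2

[2, 1, 2]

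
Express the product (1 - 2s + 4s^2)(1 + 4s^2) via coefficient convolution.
Ascending coefficients: a = [1, -2, 4], b = [1, 0, 4]. c[0] = 1×1 = 1; c[1] = 1×0 + -2×1 = -2; c[2] = 1×4 + -2×0 + 4×1 = 8; c[3] = -2×4 + 4×0 = -8; c[4] = 4×4 = 16. Result coefficients: [1, -2, 8, -8, 16] → 1 - 2s + 8s^2 - 8s^3 + 16s^4

1 - 2s + 8s^2 - 8s^3 + 16s^4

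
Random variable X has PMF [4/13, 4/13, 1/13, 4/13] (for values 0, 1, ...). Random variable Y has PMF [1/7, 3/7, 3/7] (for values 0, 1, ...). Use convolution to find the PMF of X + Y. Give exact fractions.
P(X+Y=k) = Σ_i P(X=i)·P(Y=k-i) — a convolution of [4/13, 4/13, 1/13, 4/13] and [1/7, 3/7, 3/7]. P(X+Y=0) = (4/13)×(1/7) = 4/91; P(X+Y=1) = (4/13)×(3/7) + (4/13)×(1/7) = 12/91 + 4/91 = 16/91; P(X+Y=2) = (4/13)×(3/7) + (4/13)×(3/7) + (1/13)×(1/7) = 12/91 + 12/91 + 1/91 = 25/91; P(X+Y=3) = (4/13)×(3/7) + (1/13)×(3/7) + (4/13)×(1/7) = 12/91 + 3/91 + 4/91 = 19/91; P(X+Y=4) = (1/13)×(3/7) + (4/13)×(3/7) = 3/91 + 12/91 = 15/91; P(X+Y=5) = (4/13)×(3/7) = 12/91. PMF: [4/91, 16/91, 25/91, 19/91, 15/91, 12/91] (sums to 1 ✓)

[4/91, 16/91, 25/91, 19/91, 15/91, 12/91]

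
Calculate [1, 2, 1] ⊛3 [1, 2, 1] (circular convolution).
Use y[k] = Σ_j a[j]·b[(k-j) mod 3]. y[0] = 1×1 + 2×1 + 1×2 = 5; y[1] = 1×2 + 2×1 + 1×1 = 5; y[2] = 1×1 + 2×2 + 1×1 = 6. Result: [5, 5, 6]

[5, 5, 6]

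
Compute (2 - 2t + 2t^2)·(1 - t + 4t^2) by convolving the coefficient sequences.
Ascending coefficients: a = [2, -2, 2], b = [1, -1, 4]. c[0] = 2×1 = 2; c[1] = 2×-1 + -2×1 = -4; c[2] = 2×4 + -2×-1 + 2×1 = 12; c[3] = -2×4 + 2×-1 = -10; c[4] = 2×4 = 8. Result coefficients: [2, -4, 12, -10, 8] → 2 - 4t + 12t^2 - 10t^3 + 8t^4

2 - 4t + 12t^2 - 10t^3 + 8t^4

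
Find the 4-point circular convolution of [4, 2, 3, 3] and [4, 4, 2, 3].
Use y[k] = Σ_j f[j]·g[(k-j) mod 4]. y[0] = 4×4 + 2×3 + 3×2 + 3×4 = 40; y[1] = 4×4 + 2×4 + 3×3 + 3×2 = 39; y[2] = 4×2 + 2×4 + 3×4 + 3×3 = 37; y[3] = 4×3 + 2×2 + 3×4 + 3×4 = 40. Result: [40, 39, 37, 40]

[40, 39, 37, 40]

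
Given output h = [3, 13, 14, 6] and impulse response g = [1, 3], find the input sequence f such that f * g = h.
Deconvolve h=[3, 13, 14, 6] by g=[1, 3]. Since g[0]=1, solve forward: f[0] = h[0] / 1 = 3; f[1] = (h[1] - 3×3) / 1 = 4; f[2] = (h[2] - 4×3) / 1 = 2. So f = [3, 4, 2]. Check by forward convolution: h[0] = 3×1 = 3; h[1] = 3×3 + 4×1 = 13; h[2] = 4×3 + 2×1 = 14; h[3] = 2×3 = 6

[3, 4, 2]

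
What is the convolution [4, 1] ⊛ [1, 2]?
y[0] = 4×1 = 4; y[1] = 4×2 + 1×1 = 9; y[2] = 1×2 = 2

[4, 9, 2]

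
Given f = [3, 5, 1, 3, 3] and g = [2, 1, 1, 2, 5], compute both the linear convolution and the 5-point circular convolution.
Linear: y_lin[0] = 3×2 = 6; y_lin[1] = 3×1 + 5×2 = 13; y_lin[2] = 3×1 + 5×1 + 1×2 = 10; y_lin[3] = 3×2 + 5×1 + 1×1 + 3×2 = 18; y_lin[4] = 3×5 + 5×2 + 1×1 + 3×1 + 3×2 = 35; y_lin[5] = 5×5 + 1×2 + 3×1 + 3×1 = 33; y_lin[6] = 1×5 + 3×2 + 3×1 = 14; y_lin[7] = 3×5 + 3×2 = 21; y_lin[8] = 3×5 = 15 → [6, 13, 10, 18, 35, 33, 14, 21, 15]. Circular (length 5): y[0] = 3×2 + 5×5 + 1×2 + 3×1 + 3×1 = 39; y[1] = 3×1 + 5×2 + 1×5 + 3×2 + 3×1 = 27; y[2] = 3×1 + 5×1 + 1×2 + 3×5 + 3×2 = 31; y[3] = 3×2 + 5×1 + 1×1 + 3×2 + 3×5 = 33; y[4] = 3×5 + 5×2 + 1×1 + 3×1 + 3×2 = 35 → [39, 27, 31, 33, 35]

Linear: [6, 13, 10, 18, 35, 33, 14, 21, 15], Circular: [39, 27, 31, 33, 35]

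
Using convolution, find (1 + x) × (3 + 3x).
Ascending coefficients: a = [1, 1], b = [3, 3]. c[0] = 1×3 = 3; c[1] = 1×3 + 1×3 = 6; c[2] = 1×3 = 3. Result coefficients: [3, 6, 3] → 3 + 6x + 3x^2

3 + 6x + 3x^2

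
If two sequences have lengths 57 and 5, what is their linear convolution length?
Linear/full convolution length: m + n - 1 = 57 + 5 - 1 = 61

61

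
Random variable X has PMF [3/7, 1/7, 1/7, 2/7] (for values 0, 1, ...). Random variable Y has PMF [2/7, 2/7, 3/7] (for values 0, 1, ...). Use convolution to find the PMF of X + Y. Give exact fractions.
P(X+Y=k) = Σ_i P(X=i)·P(Y=k-i) — a convolution of [3/7, 1/7, 1/7, 2/7] and [2/7, 2/7, 3/7]. P(X+Y=0) = (3/7)×(2/7) = 6/49; P(X+Y=1) = (3/7)×(2/7) + (1/7)×(2/7) = 6/49 + 2/49 = 8/49; P(X+Y=2) = (3/7)×(3/7) + (1/7)×(2/7) + (1/7)×(2/7) = 9/49 + 2/49 + 2/49 = 13/49; P(X+Y=3) = (1/7)×(3/7) + (1/7)×(2/7) + (2/7)×(2/7) = 3/49 + 2/49 + 4/49 = 9/49; P(X+Y=4) = (1/7)×(3/7) + (2/7)×(2/7) = 3/49 + 4/49 = 1/7; P(X+Y=5) = (2/7)×(3/7) = 6/49. PMF: [6/49, 8/49, 13/49, 9/49, 1/7, 6/49] (sums to 1 ✓)

[6/49, 8/49, 13/49, 9/49, 1/7, 6/49]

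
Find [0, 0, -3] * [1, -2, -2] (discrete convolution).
y[0] = 0×1 = 0; y[1] = 0×-2 + 0×1 = 0; y[2] = 0×-2 + 0×-2 + -3×1 = -3; y[3] = 0×-2 + -3×-2 = 6; y[4] = -3×-2 = 6

[0, 0, -3, 6, 6]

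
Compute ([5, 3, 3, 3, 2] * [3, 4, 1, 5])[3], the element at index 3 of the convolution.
Use y[k] = Σ_i a[i]·b[k-i] at k=3. y[3] = 5×5 + 3×1 + 3×4 + 3×3 = 49

49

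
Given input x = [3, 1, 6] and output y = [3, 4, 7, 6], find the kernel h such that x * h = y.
Output length 4 = len(x) + len(h) - 1 ⇒ len(h) = 2. Solve h forward using h[k] = (y[k] - Σ_{i≥1} x[i]·h[k-i]) / x[0]: h[0] = y[0] / x[0] = 3 / 3 = 1; h[1] = (y[1] - 1×1) / x[0] = (4 - 1×1) / 3 = 1. So h = [1, 1]. Forward-check [3, 1, 6] * [1, 1]: y[0] = 3×1 = 3; y[1] = 3×1 + 1×1 = 4; y[2] = 1×1 + 6×1 = 7; y[3] = 6×1 = 6 → [3, 4, 7, 6] ✓

[1, 1]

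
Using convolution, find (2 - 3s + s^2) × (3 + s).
Ascending coefficients: a = [2, -3, 1], b = [3, 1]. c[0] = 2×3 = 6; c[1] = 2×1 + -3×3 = -7; c[2] = -3×1 + 1×3 = 0; c[3] = 1×1 = 1. Result coefficients: [6, -7, 0, 1] → 6 - 7s + s^3

6 - 7s + s^3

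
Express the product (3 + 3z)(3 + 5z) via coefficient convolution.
Ascending coefficients: a = [3, 3], b = [3, 5]. c[0] = 3×3 = 9; c[1] = 3×5 + 3×3 = 24; c[2] = 3×5 = 15. Result coefficients: [9, 24, 15] → 9 + 24z + 15z^2

9 + 24z + 15z^2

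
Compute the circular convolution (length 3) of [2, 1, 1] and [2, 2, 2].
Use y[k] = Σ_j u[j]·v[(k-j) mod 3]. y[0] = 2×2 + 1×2 + 1×2 = 8; y[1] = 2×2 + 1×2 + 1×2 = 8; y[2] = 2×2 + 1×2 + 1×2 = 8. Result: [8, 8, 8]

[8, 8, 8]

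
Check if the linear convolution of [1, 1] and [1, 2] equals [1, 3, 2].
Recompute linear convolution of [1, 1] and [1, 2]: y[0] = 1×1 = 1; y[1] = 1×2 + 1×1 = 3; y[2] = 1×2 = 2 → [1, 3, 2]. Given [1, 3, 2] matches, so answer: Yes

Yes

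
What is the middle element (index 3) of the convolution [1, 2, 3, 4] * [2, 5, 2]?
Use y[k] = Σ_i a[i]·b[k-i] at k=3. y[3] = 2×2 + 3×5 + 4×2 = 27

27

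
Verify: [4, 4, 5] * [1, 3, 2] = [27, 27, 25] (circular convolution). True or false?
Recompute circular convolution of [4, 4, 5] and [1, 3, 2]: y[0] = 4×1 + 4×2 + 5×3 = 27; y[1] = 4×3 + 4×1 + 5×2 = 26; y[2] = 4×2 + 4×3 + 5×1 = 25 → [27, 26, 25]. Compare to given [27, 27, 25]: they differ at index 1: given 27, correct 26, so answer: No

No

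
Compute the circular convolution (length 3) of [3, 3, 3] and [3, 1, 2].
Use y[k] = Σ_j a[j]·b[(k-j) mod 3]. y[0] = 3×3 + 3×2 + 3×1 = 18; y[1] = 3×1 + 3×3 + 3×2 = 18; y[2] = 3×2 + 3×1 + 3×3 = 18. Result: [18, 18, 18]

[18, 18, 18]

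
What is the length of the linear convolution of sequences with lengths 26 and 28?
Linear/full convolution length: m + n - 1 = 26 + 28 - 1 = 53

53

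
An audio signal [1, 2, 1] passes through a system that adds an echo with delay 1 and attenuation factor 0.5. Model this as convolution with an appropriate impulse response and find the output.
Direct-path + delayed-attenuated-path model → impulse response h = [1, 0.5] (1 at lag 0, 0.5 at lag 1). Output y[n] = x[n] + 0.5·x[n - 1] (with x[n] = 0 outside 0..2): y[0] = 1 + 0.5×0 = 1; y[1] = 2 + 0.5×1 = 2.5; y[2] = 1 + 0.5×2 = 2.0; y[3] = 0 + 0.5×1 = 0.5. So y = [1, 2.5, 2.0, 0.5]

[1, 2.5, 2.0, 0.5]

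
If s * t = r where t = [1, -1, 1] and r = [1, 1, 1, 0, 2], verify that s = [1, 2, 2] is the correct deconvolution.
Forward-compute [1, 2, 2] * [1, -1, 1]: r[0] = 1×1 = 1; r[1] = 1×-1 + 2×1 = 1; r[2] = 1×1 + 2×-1 + 2×1 = 1; r[3] = 2×1 + 2×-1 = 0; r[4] = 2×1 = 2 → [1, 1, 1, 0, 2]. Matches given r = [1, 1, 1, 0, 2], so verified.

Verified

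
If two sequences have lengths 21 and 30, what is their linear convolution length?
Linear/full convolution length: m + n - 1 = 21 + 30 - 1 = 50

50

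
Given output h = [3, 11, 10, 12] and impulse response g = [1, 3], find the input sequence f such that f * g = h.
Deconvolve h=[3, 11, 10, 12] by g=[1, 3]. Since g[0]=1, solve forward: f[0] = h[0] / 1 = 3; f[1] = (h[1] - 3×3) / 1 = 2; f[2] = (h[2] - 2×3) / 1 = 4. So f = [3, 2, 4]. Check by forward convolution: h[0] = 3×1 = 3; h[1] = 3×3 + 2×1 = 11; h[2] = 2×3 + 4×1 = 10; h[3] = 4×3 = 12

[3, 2, 4]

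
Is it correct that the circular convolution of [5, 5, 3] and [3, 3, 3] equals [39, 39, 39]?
Recompute circular convolution of [5, 5, 3] and [3, 3, 3]: y[0] = 5×3 + 5×3 + 3×3 = 39; y[1] = 5×3 + 5×3 + 3×3 = 39; y[2] = 5×3 + 5×3 + 3×3 = 39 → [39, 39, 39]. Given [39, 39, 39] matches, so answer: Yes

Yes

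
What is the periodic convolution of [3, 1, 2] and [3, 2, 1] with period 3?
Use y[k] = Σ_j u[j]·v[(k-j) mod 3]. y[0] = 3×3 + 1×1 + 2×2 = 14; y[1] = 3×2 + 1×3 + 2×1 = 11; y[2] = 3×1 + 1×2 + 2×3 = 11. Result: [14, 11, 11]

[14, 11, 11]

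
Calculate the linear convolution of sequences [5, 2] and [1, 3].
y[0] = 5×1 = 5; y[1] = 5×3 + 2×1 = 17; y[2] = 2×3 = 6

[5, 17, 6]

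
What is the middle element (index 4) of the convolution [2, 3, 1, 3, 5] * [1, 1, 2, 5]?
Use y[k] = Σ_i a[i]·b[k-i] at k=4. y[4] = 3×5 + 1×2 + 3×1 + 5×1 = 25

25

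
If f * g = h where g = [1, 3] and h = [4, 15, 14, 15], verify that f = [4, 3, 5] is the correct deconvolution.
Forward-compute [4, 3, 5] * [1, 3]: h[0] = 4×1 = 4; h[1] = 4×3 + 3×1 = 15; h[2] = 3×3 + 5×1 = 14; h[3] = 5×3 = 15 → [4, 15, 14, 15]. Matches given h = [4, 15, 14, 15], so verified.

Verified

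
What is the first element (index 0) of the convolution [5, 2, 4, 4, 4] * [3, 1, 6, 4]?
Use y[k] = Σ_i a[i]·b[k-i] at k=0. y[0] = 5×3 = 15

15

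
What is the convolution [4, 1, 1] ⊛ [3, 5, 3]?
y[0] = 4×3 = 12; y[1] = 4×5 + 1×3 = 23; y[2] = 4×3 + 1×5 + 1×3 = 20; y[3] = 1×3 + 1×5 = 8; y[4] = 1×3 = 3

[12, 23, 20, 8, 3]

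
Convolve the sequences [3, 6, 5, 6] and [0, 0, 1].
y[0] = 3×0 = 0; y[1] = 3×0 + 6×0 = 0; y[2] = 3×1 + 6×0 + 5×0 = 3; y[3] = 6×1 + 5×0 + 6×0 = 6; y[4] = 5×1 + 6×0 = 5; y[5] = 6×1 = 6

[0, 0, 3, 6, 5, 6]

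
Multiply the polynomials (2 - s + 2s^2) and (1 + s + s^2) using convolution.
Ascending coefficients: a = [2, -1, 2], b = [1, 1, 1]. c[0] = 2×1 = 2; c[1] = 2×1 + -1×1 = 1; c[2] = 2×1 + -1×1 + 2×1 = 3; c[3] = -1×1 + 2×1 = 1; c[4] = 2×1 = 2. Result coefficients: [2, 1, 3, 1, 2] → 2 + s + 3s^2 + s^3 + 2s^4

2 + s + 3s^2 + s^3 + 2s^4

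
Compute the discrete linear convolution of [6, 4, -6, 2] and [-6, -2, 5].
y[0] = 6×-6 = -36; y[1] = 6×-2 + 4×-6 = -36; y[2] = 6×5 + 4×-2 + -6×-6 = 58; y[3] = 4×5 + -6×-2 + 2×-6 = 20; y[4] = -6×5 + 2×-2 = -34; y[5] = 2×5 = 10

[-36, -36, 58, 20, -34, 10]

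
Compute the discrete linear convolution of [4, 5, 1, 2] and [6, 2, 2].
y[0] = 4×6 = 24; y[1] = 4×2 + 5×6 = 38; y[2] = 4×2 + 5×2 + 1×6 = 24; y[3] = 5×2 + 1×2 + 2×6 = 24; y[4] = 1×2 + 2×2 = 6; y[5] = 2×2 = 4

[24, 38, 24, 24, 6, 4]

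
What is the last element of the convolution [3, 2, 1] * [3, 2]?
Use y[k] = Σ_i a[i]·b[k-i] at k=3. y[3] = 1×2 = 2

2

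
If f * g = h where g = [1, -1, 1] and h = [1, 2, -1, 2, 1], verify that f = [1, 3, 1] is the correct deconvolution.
Forward-compute [1, 3, 1] * [1, -1, 1]: h[0] = 1×1 = 1; h[1] = 1×-1 + 3×1 = 2; h[2] = 1×1 + 3×-1 + 1×1 = -1; h[3] = 3×1 + 1×-1 = 2; h[4] = 1×1 = 1 → [1, 2, -1, 2, 1]. Matches given h = [1, 2, -1, 2, 1], so verified.

Verified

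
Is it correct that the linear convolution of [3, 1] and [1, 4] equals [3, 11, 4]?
Recompute linear convolution of [3, 1] and [1, 4]: y[0] = 3×1 = 3; y[1] = 3×4 + 1×1 = 13; y[2] = 1×4 = 4 → [3, 13, 4]. Compare to given [3, 11, 4]: they differ at index 1: given 11, correct 13, so answer: No

No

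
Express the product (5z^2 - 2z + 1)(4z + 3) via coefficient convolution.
Ascending coefficients: a = [1, -2, 5], b = [3, 4]. c[0] = 1×3 = 3; c[1] = 1×4 + -2×3 = -2; c[2] = -2×4 + 5×3 = 7; c[3] = 5×4 = 20. Result coefficients: [3, -2, 7, 20] → 20z^3 + 7z^2 - 2z + 3

20z^3 + 7z^2 - 2z + 3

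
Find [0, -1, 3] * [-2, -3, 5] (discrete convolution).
y[0] = 0×-2 = 0; y[1] = 0×-3 + -1×-2 = 2; y[2] = 0×5 + -1×-3 + 3×-2 = -3; y[3] = -1×5 + 3×-3 = -14; y[4] = 3×5 = 15

[0, 2, -3, -14, 15]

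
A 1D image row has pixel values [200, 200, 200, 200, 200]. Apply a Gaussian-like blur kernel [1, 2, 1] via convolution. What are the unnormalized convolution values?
Convolve image row [200, 200, 200, 200, 200] with kernel [1, 2, 1]: y[0] = 200×1 = 200; y[1] = 200×2 + 200×1 = 600; y[2] = 200×1 + 200×2 + 200×1 = 800; y[3] = 200×1 + 200×2 + 200×1 = 800; y[4] = 200×1 + 200×2 + 200×1 = 800; y[5] = 200×1 + 200×2 = 600; y[6] = 200×1 = 200 → [200, 600, 800, 800, 800, 600, 200]. Normalization factor = sum(kernel) = 4.

[200, 600, 800, 800, 800, 600, 200]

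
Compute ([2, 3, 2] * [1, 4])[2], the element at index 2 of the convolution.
Use y[k] = Σ_i a[i]·b[k-i] at k=2. y[2] = 3×4 + 2×1 = 14

14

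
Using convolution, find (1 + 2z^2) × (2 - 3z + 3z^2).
Ascending coefficients: a = [1, 0, 2], b = [2, -3, 3]. c[0] = 1×2 = 2; c[1] = 1×-3 + 0×2 = -3; c[2] = 1×3 + 0×-3 + 2×2 = 7; c[3] = 0×3 + 2×-3 = -6; c[4] = 2×3 = 6. Result coefficients: [2, -3, 7, -6, 6] → 2 - 3z + 7z^2 - 6z^3 + 6z^4

2 - 3z + 7z^2 - 6z^3 + 6z^4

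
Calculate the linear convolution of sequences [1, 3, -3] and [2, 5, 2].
y[0] = 1×2 = 2; y[1] = 1×5 + 3×2 = 11; y[2] = 1×2 + 3×5 + -3×2 = 11; y[3] = 3×2 + -3×5 = -9; y[4] = -3×2 = -6

[2, 11, 11, -9, -6]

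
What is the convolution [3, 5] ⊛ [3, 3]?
y[0] = 3×3 = 9; y[1] = 3×3 + 5×3 = 24; y[2] = 5×3 = 15

[9, 24, 15]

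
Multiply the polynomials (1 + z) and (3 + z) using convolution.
Ascending coefficients: a = [1, 1], b = [3, 1]. c[0] = 1×3 = 3; c[1] = 1×1 + 1×3 = 4; c[2] = 1×1 = 1. Result coefficients: [3, 4, 1] → 3 + 4z + z^2

3 + 4z + z^2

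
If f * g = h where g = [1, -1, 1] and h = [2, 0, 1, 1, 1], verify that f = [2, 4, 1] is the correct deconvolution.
Forward-compute [2, 4, 1] * [1, -1, 1]: h[0] = 2×1 = 2; h[1] = 2×-1 + 4×1 = 2; h[2] = 2×1 + 4×-1 + 1×1 = -1; h[3] = 4×1 + 1×-1 = 3; h[4] = 1×1 = 1 → [2, 2, -1, 3, 1]. Does not match given h = [2, 0, 1, 1, 1].

Not verified. [2, 4, 1] * [1, -1, 1] = [2, 2, -1, 3, 1], which differs from [2, 0, 1, 1, 1] at index 1.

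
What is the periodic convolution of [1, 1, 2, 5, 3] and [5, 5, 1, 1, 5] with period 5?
Use y[k] = Σ_j x[j]·h[(k-j) mod 5]. y[0] = 1×5 + 1×5 + 2×1 + 5×1 + 3×5 = 32; y[1] = 1×5 + 1×5 + 2×5 + 5×1 + 3×1 = 28; y[2] = 1×1 + 1×5 + 2×5 + 5×5 + 3×1 = 44; y[3] = 1×1 + 1×1 + 2×5 + 5×5 + 3×5 = 52; y[4] = 1×5 + 1×1 + 2×1 + 5×5 + 3×5 = 48. Result: [32, 28, 44, 52, 48]

[32, 28, 44, 52, 48]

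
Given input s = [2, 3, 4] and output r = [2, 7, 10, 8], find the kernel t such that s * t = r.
Output length 4 = len(s) + len(t) - 1 ⇒ len(t) = 2. Solve t forward using t[k] = (r[k] - Σ_{i≥1} s[i]·t[k-i]) / s[0]: t[0] = r[0] / s[0] = 2 / 2 = 1; t[1] = (r[1] - 3×1) / s[0] = (7 - 3×1) / 2 = 2. So t = [1, 2]. Forward-check [2, 3, 4] * [1, 2]: r[0] = 2×1 = 2; r[1] = 2×2 + 3×1 = 7; r[2] = 3×2 + 4×1 = 10; r[3] = 4×2 = 8 → [2, 7, 10, 8] ✓

[1, 2]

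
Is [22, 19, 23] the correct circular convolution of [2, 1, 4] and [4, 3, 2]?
Recompute circular convolution of [2, 1, 4] and [4, 3, 2]: y[0] = 2×4 + 1×2 + 4×3 = 22; y[1] = 2×3 + 1×4 + 4×2 = 18; y[2] = 2×2 + 1×3 + 4×4 = 23 → [22, 18, 23]. Compare to given [22, 19, 23]: they differ at index 1: given 19, correct 18, so answer: No

No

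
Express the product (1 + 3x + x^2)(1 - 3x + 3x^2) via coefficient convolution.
Ascending coefficients: a = [1, 3, 1], b = [1, -3, 3]. c[0] = 1×1 = 1; c[1] = 1×-3 + 3×1 = 0; c[2] = 1×3 + 3×-3 + 1×1 = -5; c[3] = 3×3 + 1×-3 = 6; c[4] = 1×3 = 3. Result coefficients: [1, 0, -5, 6, 3] → 1 - 5x^2 + 6x^3 + 3x^4

1 - 5x^2 + 6x^3 + 3x^4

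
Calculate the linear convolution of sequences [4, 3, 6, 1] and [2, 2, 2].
y[0] = 4×2 = 8; y[1] = 4×2 + 3×2 = 14; y[2] = 4×2 + 3×2 + 6×2 = 26; y[3] = 3×2 + 6×2 + 1×2 = 20; y[4] = 6×2 + 1×2 = 14; y[5] = 1×2 = 2

[8, 14, 26, 20, 14, 2]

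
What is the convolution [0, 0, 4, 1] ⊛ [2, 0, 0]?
y[0] = 0×2 = 0; y[1] = 0×0 + 0×2 = 0; y[2] = 0×0 + 0×0 + 4×2 = 8; y[3] = 0×0 + 4×0 + 1×2 = 2; y[4] = 4×0 + 1×0 = 0; y[5] = 1×0 = 0

[0, 0, 8, 2, 0, 0]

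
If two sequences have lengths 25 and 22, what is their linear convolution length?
Linear/full convolution length: m + n - 1 = 25 + 22 - 1 = 46

46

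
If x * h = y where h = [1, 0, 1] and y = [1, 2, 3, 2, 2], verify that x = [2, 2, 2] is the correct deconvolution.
Forward-compute [2, 2, 2] * [1, 0, 1]: y[0] = 2×1 = 2; y[1] = 2×0 + 2×1 = 2; y[2] = 2×1 + 2×0 + 2×1 = 4; y[3] = 2×1 + 2×0 = 2; y[4] = 2×1 = 2 → [2, 2, 4, 2, 2]. Does not match given y = [1, 2, 3, 2, 2].

Not verified. [2, 2, 2] * [1, 0, 1] = [2, 2, 4, 2, 2], which differs from [1, 2, 3, 2, 2] at index 0.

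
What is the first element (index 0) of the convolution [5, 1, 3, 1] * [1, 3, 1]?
Use y[k] = Σ_i a[i]·b[k-i] at k=0. y[0] = 5×1 = 5

5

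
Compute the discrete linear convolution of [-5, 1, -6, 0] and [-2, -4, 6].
y[0] = -5×-2 = 10; y[1] = -5×-4 + 1×-2 = 18; y[2] = -5×6 + 1×-4 + -6×-2 = -22; y[3] = 1×6 + -6×-4 + 0×-2 = 30; y[4] = -6×6 + 0×-4 = -36; y[5] = 0×6 = 0

[10, 18, -22, 30, -36, 0]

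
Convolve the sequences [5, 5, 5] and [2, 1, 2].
y[0] = 5×2 = 10; y[1] = 5×1 + 5×2 = 15; y[2] = 5×2 + 5×1 + 5×2 = 25; y[3] = 5×2 + 5×1 = 15; y[4] = 5×2 = 10

[10, 15, 25, 15, 10]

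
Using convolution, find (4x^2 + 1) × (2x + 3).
Ascending coefficients: a = [1, 0, 4], b = [3, 2]. c[0] = 1×3 = 3; c[1] = 1×2 + 0×3 = 2; c[2] = 0×2 + 4×3 = 12; c[3] = 4×2 = 8. Result coefficients: [3, 2, 12, 8] → 8x^3 + 12x^2 + 2x + 3

8x^3 + 12x^2 + 2x + 3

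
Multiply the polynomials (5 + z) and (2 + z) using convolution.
Ascending coefficients: a = [5, 1], b = [2, 1]. c[0] = 5×2 = 10; c[1] = 5×1 + 1×2 = 7; c[2] = 1×1 = 1. Result coefficients: [10, 7, 1] → 10 + 7z + z^2

10 + 7z + z^2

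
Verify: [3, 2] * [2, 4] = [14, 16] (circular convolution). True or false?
Recompute circular convolution of [3, 2] and [2, 4]: y[0] = 3×2 + 2×4 = 14; y[1] = 3×4 + 2×2 = 16 → [14, 16]. Given [14, 16] matches, so answer: Yes

Yes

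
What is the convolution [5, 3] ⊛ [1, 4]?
y[0] = 5×1 = 5; y[1] = 5×4 + 3×1 = 23; y[2] = 3×4 = 12

[5, 23, 12]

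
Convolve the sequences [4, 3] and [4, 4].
y[0] = 4×4 = 16; y[1] = 4×4 + 3×4 = 28; y[2] = 3×4 = 12

[16, 28, 12]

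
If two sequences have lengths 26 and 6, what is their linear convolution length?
Linear/full convolution length: m + n - 1 = 26 + 6 - 1 = 31

31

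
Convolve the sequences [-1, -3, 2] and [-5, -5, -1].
y[0] = -1×-5 = 5; y[1] = -1×-5 + -3×-5 = 20; y[2] = -1×-1 + -3×-5 + 2×-5 = 6; y[3] = -3×-1 + 2×-5 = -7; y[4] = 2×-1 = -2

[5, 20, 6, -7, -2]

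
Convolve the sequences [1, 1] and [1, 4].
y[0] = 1×1 = 1; y[1] = 1×4 + 1×1 = 5; y[2] = 1×4 = 4

[1, 5, 4]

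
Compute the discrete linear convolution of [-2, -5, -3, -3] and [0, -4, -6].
y[0] = -2×0 = 0; y[1] = -2×-4 + -5×0 = 8; y[2] = -2×-6 + -5×-4 + -3×0 = 32; y[3] = -5×-6 + -3×-4 + -3×0 = 42; y[4] = -3×-6 + -3×-4 = 30; y[5] = -3×-6 = 18

[0, 8, 32, 42, 30, 18]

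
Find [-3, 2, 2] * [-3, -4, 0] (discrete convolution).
y[0] = -3×-3 = 9; y[1] = -3×-4 + 2×-3 = 6; y[2] = -3×0 + 2×-4 + 2×-3 = -14; y[3] = 2×0 + 2×-4 = -8; y[4] = 2×0 = 0

[9, 6, -14, -8, 0]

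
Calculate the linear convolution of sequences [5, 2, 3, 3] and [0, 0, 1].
y[0] = 5×0 = 0; y[1] = 5×0 + 2×0 = 0; y[2] = 5×1 + 2×0 + 3×0 = 5; y[3] = 2×1 + 3×0 + 3×0 = 2; y[4] = 3×1 + 3×0 = 3; y[5] = 3×1 = 3

[0, 0, 5, 2, 3, 3]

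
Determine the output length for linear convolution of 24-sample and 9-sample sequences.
Linear/full convolution length: m + n - 1 = 24 + 9 - 1 = 32

32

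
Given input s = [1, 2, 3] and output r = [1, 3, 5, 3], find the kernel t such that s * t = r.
Output length 4 = len(s) + len(t) - 1 ⇒ len(t) = 2. Solve t forward using t[k] = (r[k] - Σ_{i≥1} s[i]·t[k-i]) / s[0]: t[0] = r[0] / s[0] = 1 / 1 = 1; t[1] = (r[1] - 2×1) / s[0] = (3 - 2×1) / 1 = 1. So t = [1, 1]. Forward-check [1, 2, 3] * [1, 1]: r[0] = 1×1 = 1; r[1] = 1×1 + 2×1 = 3; r[2] = 2×1 + 3×1 = 5; r[3] = 3×1 = 3 → [1, 3, 5, 3] ✓

[1, 1]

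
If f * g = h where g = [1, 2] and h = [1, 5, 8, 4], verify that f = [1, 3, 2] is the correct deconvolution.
Forward-compute [1, 3, 2] * [1, 2]: h[0] = 1×1 = 1; h[1] = 1×2 + 3×1 = 5; h[2] = 3×2 + 2×1 = 8; h[3] = 2×2 = 4 → [1, 5, 8, 4]. Matches given h = [1, 5, 8, 4], so verified.

Verified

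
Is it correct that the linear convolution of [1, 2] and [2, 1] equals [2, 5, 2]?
Recompute linear convolution of [1, 2] and [2, 1]: y[0] = 1×2 = 2; y[1] = 1×1 + 2×2 = 5; y[2] = 2×1 = 2 → [2, 5, 2]. Given [2, 5, 2] matches, so answer: Yes

Yes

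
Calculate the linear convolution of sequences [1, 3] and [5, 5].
y[0] = 1×5 = 5; y[1] = 1×5 + 3×5 = 20; y[2] = 3×5 = 15

[5, 20, 15]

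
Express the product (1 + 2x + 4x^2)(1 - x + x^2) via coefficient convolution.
Ascending coefficients: a = [1, 2, 4], b = [1, -1, 1]. c[0] = 1×1 = 1; c[1] = 1×-1 + 2×1 = 1; c[2] = 1×1 + 2×-1 + 4×1 = 3; c[3] = 2×1 + 4×-1 = -2; c[4] = 4×1 = 4. Result coefficients: [1, 1, 3, -2, 4] → 1 + x + 3x^2 - 2x^3 + 4x^4

1 + x + 3x^2 - 2x^3 + 4x^4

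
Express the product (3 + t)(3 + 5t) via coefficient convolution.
Ascending coefficients: a = [3, 1], b = [3, 5]. c[0] = 3×3 = 9; c[1] = 3×5 + 1×3 = 18; c[2] = 1×5 = 5. Result coefficients: [9, 18, 5] → 9 + 18t + 5t^2

9 + 18t + 5t^2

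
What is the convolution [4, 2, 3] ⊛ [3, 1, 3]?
y[0] = 4×3 = 12; y[1] = 4×1 + 2×3 = 10; y[2] = 4×3 + 2×1 + 3×3 = 23; y[3] = 2×3 + 3×1 = 9; y[4] = 3×3 = 9

[12, 10, 23, 9, 9]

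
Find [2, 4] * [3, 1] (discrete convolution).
y[0] = 2×3 = 6; y[1] = 2×1 + 4×3 = 14; y[2] = 4×1 = 4

[6, 14, 4]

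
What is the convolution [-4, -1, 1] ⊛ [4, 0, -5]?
y[0] = -4×4 = -16; y[1] = -4×0 + -1×4 = -4; y[2] = -4×-5 + -1×0 + 1×4 = 24; y[3] = -1×-5 + 1×0 = 5; y[4] = 1×-5 = -5

[-16, -4, 24, 5, -5]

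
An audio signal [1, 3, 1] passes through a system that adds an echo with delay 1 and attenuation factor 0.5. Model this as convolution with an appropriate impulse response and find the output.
Direct-path + delayed-attenuated-path model → impulse response h = [1, 0.5] (1 at lag 0, 0.5 at lag 1). Output y[n] = x[n] + 0.5·x[n - 1] (with x[n] = 0 outside 0..2): y[0] = 1 + 0.5×0 = 1; y[1] = 3 + 0.5×1 = 3.5; y[2] = 1 + 0.5×3 = 2.5; y[3] = 0 + 0.5×1 = 0.5. So y = [1, 3.5, 2.5, 0.5]

[1, 3.5, 2.5, 0.5]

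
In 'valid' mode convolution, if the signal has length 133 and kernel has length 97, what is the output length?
'Valid' mode counts only positions where the kernel fully overlaps the signal: m - n + 1 = 133 - 97 + 1 = 37

37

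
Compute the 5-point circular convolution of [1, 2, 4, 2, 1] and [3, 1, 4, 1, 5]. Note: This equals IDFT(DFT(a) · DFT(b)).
Either evaluate y[k] = Σ_j a[j]·b[(k-j) mod 5] directly, or use IDFT(DFT(a) · DFT(b)). y[0] = 1×3 + 2×5 + 4×1 + 2×4 + 1×1 = 26; y[1] = 1×1 + 2×3 + 4×5 + 2×1 + 1×4 = 33; y[2] = 1×4 + 2×1 + 4×3 + 2×5 + 1×1 = 29; y[3] = 1×1 + 2×4 + 4×1 + 2×3 + 1×5 = 24; y[4] = 1×5 + 2×1 + 4×4 + 2×1 + 1×3 = 28. Result: [26, 33, 29, 24, 28]

[26, 33, 29, 24, 28]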